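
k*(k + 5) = k^2 + 5*k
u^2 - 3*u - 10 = (u - 5)*(u + 2)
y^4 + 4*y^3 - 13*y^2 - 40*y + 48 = (y - 3)*(y - 1)*(y + 4)^2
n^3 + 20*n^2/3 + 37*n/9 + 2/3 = (n + 1/3)^2*(n + 6)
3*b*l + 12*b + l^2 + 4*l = (3*b + l)*(l + 4)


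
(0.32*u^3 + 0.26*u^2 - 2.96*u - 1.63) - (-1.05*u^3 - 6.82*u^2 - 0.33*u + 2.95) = 1.37*u^3 + 7.08*u^2 - 2.63*u - 4.58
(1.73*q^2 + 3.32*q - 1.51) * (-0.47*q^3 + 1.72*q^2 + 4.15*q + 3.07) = -0.8131*q^5 + 1.4152*q^4 + 13.5996*q^3 + 16.4919*q^2 + 3.9259*q - 4.6357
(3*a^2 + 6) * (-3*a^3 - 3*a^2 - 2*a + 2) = -9*a^5 - 9*a^4 - 24*a^3 - 12*a^2 - 12*a + 12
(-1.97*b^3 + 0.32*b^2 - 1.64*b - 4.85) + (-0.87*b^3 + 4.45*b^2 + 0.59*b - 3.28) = -2.84*b^3 + 4.77*b^2 - 1.05*b - 8.13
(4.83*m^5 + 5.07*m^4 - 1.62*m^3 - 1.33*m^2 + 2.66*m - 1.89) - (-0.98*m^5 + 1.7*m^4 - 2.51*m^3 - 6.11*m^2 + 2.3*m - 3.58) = 5.81*m^5 + 3.37*m^4 + 0.89*m^3 + 4.78*m^2 + 0.36*m + 1.69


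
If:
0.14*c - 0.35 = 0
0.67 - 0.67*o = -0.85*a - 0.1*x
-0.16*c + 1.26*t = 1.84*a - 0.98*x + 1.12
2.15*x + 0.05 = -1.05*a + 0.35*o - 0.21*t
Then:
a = 0.0511338857392063 - 2.11960313999128*x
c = 2.50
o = 1.06487134757959 - 2.53979502834714*x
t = 1.28102091250805 - 3.87307125205075*x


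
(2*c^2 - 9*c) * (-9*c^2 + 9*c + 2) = -18*c^4 + 99*c^3 - 77*c^2 - 18*c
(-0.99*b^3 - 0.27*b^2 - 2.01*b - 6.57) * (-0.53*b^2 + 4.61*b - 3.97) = 0.5247*b^5 - 4.4208*b^4 + 3.7509*b^3 - 4.7121*b^2 - 22.308*b + 26.0829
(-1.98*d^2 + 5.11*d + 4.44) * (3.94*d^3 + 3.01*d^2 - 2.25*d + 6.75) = -7.8012*d^5 + 14.1736*d^4 + 37.3297*d^3 - 11.4981*d^2 + 24.5025*d + 29.97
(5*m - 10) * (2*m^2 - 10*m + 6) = 10*m^3 - 70*m^2 + 130*m - 60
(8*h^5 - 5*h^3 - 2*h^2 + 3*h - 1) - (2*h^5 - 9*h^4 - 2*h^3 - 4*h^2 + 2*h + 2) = 6*h^5 + 9*h^4 - 3*h^3 + 2*h^2 + h - 3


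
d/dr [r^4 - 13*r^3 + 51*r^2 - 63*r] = 4*r^3 - 39*r^2 + 102*r - 63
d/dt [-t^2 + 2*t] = 2 - 2*t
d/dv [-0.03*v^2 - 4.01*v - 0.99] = -0.06*v - 4.01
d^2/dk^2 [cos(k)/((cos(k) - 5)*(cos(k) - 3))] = (-8*(1 - cos(k)^2)^2 - cos(k)^5 + 92*cos(k)^3 - 136*cos(k)^2 - 315*cos(k) + 248)/((cos(k) - 5)^3*(cos(k) - 3)^3)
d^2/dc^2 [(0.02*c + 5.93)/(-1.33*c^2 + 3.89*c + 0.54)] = ((0.02*c + 5.93)*(2.66*c - 3.89)*(5.32*c - 7.78) + (0.1596*c + 15.6182)*(-1.33*c^2 + 3.89*c + 0.54))/(-1.33*c^2 + 3.89*c + 0.54)^3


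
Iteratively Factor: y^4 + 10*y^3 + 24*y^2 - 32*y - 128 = (y + 4)*(y^3 + 6*y^2 - 32) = (y - 2)*(y + 4)*(y^2 + 8*y + 16) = (y - 2)*(y + 4)^2*(y + 4)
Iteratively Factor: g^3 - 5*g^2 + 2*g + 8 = (g - 2)*(g^2 - 3*g - 4) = (g - 4)*(g - 2)*(g + 1)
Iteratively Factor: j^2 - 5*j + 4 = (j - 1)*(j - 4)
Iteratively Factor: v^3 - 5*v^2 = (v)*(v^2 - 5*v) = v*(v - 5)*(v)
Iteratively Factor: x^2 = (x)*(x)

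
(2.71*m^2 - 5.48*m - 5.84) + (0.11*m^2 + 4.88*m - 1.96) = 2.82*m^2 - 0.600000000000001*m - 7.8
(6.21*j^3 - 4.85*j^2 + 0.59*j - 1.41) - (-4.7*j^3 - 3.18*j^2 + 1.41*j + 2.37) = 10.91*j^3 - 1.67*j^2 - 0.82*j - 3.78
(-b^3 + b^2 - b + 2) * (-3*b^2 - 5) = 3*b^5 - 3*b^4 + 8*b^3 - 11*b^2 + 5*b - 10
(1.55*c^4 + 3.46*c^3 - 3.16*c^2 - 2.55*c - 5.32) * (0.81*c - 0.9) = 1.2555*c^5 + 1.4076*c^4 - 5.6736*c^3 + 0.7785*c^2 - 2.0142*c + 4.788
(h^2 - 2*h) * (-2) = -2*h^2 + 4*h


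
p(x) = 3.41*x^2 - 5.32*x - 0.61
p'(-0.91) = -11.53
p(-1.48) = 14.73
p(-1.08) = 9.11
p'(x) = 6.82*x - 5.32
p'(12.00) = 76.52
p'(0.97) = 1.30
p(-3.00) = 46.04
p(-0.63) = 4.10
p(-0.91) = 7.06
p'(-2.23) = -20.53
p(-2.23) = 28.21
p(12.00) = 426.59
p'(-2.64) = -23.32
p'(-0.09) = -5.93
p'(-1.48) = -15.41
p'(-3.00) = -25.78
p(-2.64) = 37.20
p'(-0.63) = -9.62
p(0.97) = -2.56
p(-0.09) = -0.10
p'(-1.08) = -12.69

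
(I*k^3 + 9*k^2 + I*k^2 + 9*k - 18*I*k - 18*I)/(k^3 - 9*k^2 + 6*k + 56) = (I*k^3 + k^2*(9 + I) + k*(9 - 18*I) - 18*I)/(k^3 - 9*k^2 + 6*k + 56)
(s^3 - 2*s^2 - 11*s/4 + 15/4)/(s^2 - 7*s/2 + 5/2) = s + 3/2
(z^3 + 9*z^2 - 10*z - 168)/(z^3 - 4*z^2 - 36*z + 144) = (z + 7)/(z - 6)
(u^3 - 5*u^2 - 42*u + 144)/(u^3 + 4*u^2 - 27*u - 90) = (u^2 - 11*u + 24)/(u^2 - 2*u - 15)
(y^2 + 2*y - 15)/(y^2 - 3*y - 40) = (y - 3)/(y - 8)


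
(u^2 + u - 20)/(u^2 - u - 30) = (u - 4)/(u - 6)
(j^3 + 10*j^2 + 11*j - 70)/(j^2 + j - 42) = (j^2 + 3*j - 10)/(j - 6)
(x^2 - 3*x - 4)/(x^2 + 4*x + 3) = (x - 4)/(x + 3)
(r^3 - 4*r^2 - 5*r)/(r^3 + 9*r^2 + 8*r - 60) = r*(r^2 - 4*r - 5)/(r^3 + 9*r^2 + 8*r - 60)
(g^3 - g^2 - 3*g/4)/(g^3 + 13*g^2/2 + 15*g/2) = (4*g^2 - 4*g - 3)/(2*(2*g^2 + 13*g + 15))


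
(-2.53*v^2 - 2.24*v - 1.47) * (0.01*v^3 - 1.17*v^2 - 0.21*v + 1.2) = -0.0253*v^5 + 2.9377*v^4 + 3.1374*v^3 - 0.8457*v^2 - 2.3793*v - 1.764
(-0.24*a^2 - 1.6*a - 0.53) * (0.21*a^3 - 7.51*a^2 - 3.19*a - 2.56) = -0.0504*a^5 + 1.4664*a^4 + 12.6703*a^3 + 9.6987*a^2 + 5.7867*a + 1.3568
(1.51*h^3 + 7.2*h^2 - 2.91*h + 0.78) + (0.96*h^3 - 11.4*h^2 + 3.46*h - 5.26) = 2.47*h^3 - 4.2*h^2 + 0.55*h - 4.48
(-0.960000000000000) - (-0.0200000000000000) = -0.940000000000000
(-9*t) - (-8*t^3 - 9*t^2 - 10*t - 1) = 8*t^3 + 9*t^2 + t + 1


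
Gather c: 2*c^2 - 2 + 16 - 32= 2*c^2 - 18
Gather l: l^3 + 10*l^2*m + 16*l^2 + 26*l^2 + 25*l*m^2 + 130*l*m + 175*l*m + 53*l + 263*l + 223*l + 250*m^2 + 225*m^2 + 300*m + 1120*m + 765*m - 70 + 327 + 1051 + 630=l^3 + l^2*(10*m + 42) + l*(25*m^2 + 305*m + 539) + 475*m^2 + 2185*m + 1938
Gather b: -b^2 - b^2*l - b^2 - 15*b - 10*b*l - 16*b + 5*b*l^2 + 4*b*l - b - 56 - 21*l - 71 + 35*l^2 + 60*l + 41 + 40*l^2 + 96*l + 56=b^2*(-l - 2) + b*(5*l^2 - 6*l - 32) + 75*l^2 + 135*l - 30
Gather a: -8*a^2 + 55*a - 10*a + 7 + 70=-8*a^2 + 45*a + 77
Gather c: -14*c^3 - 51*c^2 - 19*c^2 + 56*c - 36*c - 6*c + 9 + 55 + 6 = -14*c^3 - 70*c^2 + 14*c + 70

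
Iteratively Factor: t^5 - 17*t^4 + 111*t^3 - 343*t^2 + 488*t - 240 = (t - 1)*(t^4 - 16*t^3 + 95*t^2 - 248*t + 240) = (t - 4)*(t - 1)*(t^3 - 12*t^2 + 47*t - 60) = (t - 4)*(t - 3)*(t - 1)*(t^2 - 9*t + 20) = (t - 4)^2*(t - 3)*(t - 1)*(t - 5)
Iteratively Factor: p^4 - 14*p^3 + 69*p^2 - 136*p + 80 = (p - 5)*(p^3 - 9*p^2 + 24*p - 16) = (p - 5)*(p - 4)*(p^2 - 5*p + 4) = (p - 5)*(p - 4)*(p - 1)*(p - 4)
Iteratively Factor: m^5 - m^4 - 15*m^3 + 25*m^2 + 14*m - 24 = (m - 3)*(m^4 + 2*m^3 - 9*m^2 - 2*m + 8) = (m - 3)*(m - 2)*(m^3 + 4*m^2 - m - 4) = (m - 3)*(m - 2)*(m + 4)*(m^2 - 1) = (m - 3)*(m - 2)*(m + 1)*(m + 4)*(m - 1)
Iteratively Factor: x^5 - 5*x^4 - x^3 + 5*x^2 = (x - 1)*(x^4 - 4*x^3 - 5*x^2) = x*(x - 1)*(x^3 - 4*x^2 - 5*x) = x^2*(x - 1)*(x^2 - 4*x - 5) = x^2*(x - 1)*(x + 1)*(x - 5)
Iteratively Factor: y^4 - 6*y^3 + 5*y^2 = (y)*(y^3 - 6*y^2 + 5*y) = y*(y - 1)*(y^2 - 5*y) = y^2*(y - 1)*(y - 5)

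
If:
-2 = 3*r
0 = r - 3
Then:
No Solution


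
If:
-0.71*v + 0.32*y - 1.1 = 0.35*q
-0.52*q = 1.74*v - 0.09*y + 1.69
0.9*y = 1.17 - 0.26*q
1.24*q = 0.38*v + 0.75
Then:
No Solution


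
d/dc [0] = 0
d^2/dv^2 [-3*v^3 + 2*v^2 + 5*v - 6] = 4 - 18*v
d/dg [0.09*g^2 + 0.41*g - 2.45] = 0.18*g + 0.41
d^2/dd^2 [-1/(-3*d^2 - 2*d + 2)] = 2*(-9*d^2 - 6*d + 4*(3*d + 1)^2 + 6)/(3*d^2 + 2*d - 2)^3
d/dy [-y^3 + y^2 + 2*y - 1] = -3*y^2 + 2*y + 2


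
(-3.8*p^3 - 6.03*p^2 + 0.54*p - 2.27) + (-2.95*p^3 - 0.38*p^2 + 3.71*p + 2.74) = -6.75*p^3 - 6.41*p^2 + 4.25*p + 0.47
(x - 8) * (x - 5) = x^2 - 13*x + 40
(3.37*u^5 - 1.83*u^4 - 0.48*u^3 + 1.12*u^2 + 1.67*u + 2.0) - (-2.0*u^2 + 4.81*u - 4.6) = 3.37*u^5 - 1.83*u^4 - 0.48*u^3 + 3.12*u^2 - 3.14*u + 6.6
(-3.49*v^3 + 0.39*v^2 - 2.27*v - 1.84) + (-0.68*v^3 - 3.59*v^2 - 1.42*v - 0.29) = -4.17*v^3 - 3.2*v^2 - 3.69*v - 2.13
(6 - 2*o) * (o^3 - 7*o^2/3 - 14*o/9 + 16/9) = -2*o^4 + 32*o^3/3 - 98*o^2/9 - 116*o/9 + 32/3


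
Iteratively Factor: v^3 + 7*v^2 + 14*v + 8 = (v + 4)*(v^2 + 3*v + 2) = (v + 2)*(v + 4)*(v + 1)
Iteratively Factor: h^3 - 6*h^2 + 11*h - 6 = (h - 3)*(h^2 - 3*h + 2) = (h - 3)*(h - 2)*(h - 1)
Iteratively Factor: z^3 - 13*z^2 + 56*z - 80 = (z - 5)*(z^2 - 8*z + 16) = (z - 5)*(z - 4)*(z - 4)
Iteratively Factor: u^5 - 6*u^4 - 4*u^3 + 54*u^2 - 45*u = (u - 5)*(u^4 - u^3 - 9*u^2 + 9*u) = (u - 5)*(u - 1)*(u^3 - 9*u) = (u - 5)*(u - 1)*(u + 3)*(u^2 - 3*u) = u*(u - 5)*(u - 1)*(u + 3)*(u - 3)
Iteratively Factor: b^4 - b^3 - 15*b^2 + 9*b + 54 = (b - 3)*(b^3 + 2*b^2 - 9*b - 18) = (b - 3)*(b + 2)*(b^2 - 9) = (b - 3)^2*(b + 2)*(b + 3)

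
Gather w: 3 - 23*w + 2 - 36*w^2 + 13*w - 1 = -36*w^2 - 10*w + 4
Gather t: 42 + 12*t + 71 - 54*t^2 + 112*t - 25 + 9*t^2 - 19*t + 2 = -45*t^2 + 105*t + 90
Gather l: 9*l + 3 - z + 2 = 9*l - z + 5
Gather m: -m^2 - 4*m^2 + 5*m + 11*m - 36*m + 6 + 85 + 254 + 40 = -5*m^2 - 20*m + 385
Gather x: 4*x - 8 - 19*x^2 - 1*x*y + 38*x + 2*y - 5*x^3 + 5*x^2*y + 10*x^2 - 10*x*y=-5*x^3 + x^2*(5*y - 9) + x*(42 - 11*y) + 2*y - 8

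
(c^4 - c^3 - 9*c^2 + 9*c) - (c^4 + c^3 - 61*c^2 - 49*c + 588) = -2*c^3 + 52*c^2 + 58*c - 588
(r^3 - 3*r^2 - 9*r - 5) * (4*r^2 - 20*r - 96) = 4*r^5 - 32*r^4 - 72*r^3 + 448*r^2 + 964*r + 480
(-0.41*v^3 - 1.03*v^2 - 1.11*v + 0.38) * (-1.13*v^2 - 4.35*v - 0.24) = 0.4633*v^5 + 2.9474*v^4 + 5.8332*v^3 + 4.6463*v^2 - 1.3866*v - 0.0912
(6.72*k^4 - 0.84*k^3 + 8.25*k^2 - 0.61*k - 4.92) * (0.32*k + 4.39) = 2.1504*k^5 + 29.232*k^4 - 1.0476*k^3 + 36.0223*k^2 - 4.2523*k - 21.5988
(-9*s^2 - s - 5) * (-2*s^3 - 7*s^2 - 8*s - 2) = 18*s^5 + 65*s^4 + 89*s^3 + 61*s^2 + 42*s + 10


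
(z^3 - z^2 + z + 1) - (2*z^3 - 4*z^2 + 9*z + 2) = -z^3 + 3*z^2 - 8*z - 1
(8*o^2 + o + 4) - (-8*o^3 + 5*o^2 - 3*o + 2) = 8*o^3 + 3*o^2 + 4*o + 2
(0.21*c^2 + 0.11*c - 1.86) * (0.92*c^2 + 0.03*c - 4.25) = 0.1932*c^4 + 0.1075*c^3 - 2.6004*c^2 - 0.5233*c + 7.905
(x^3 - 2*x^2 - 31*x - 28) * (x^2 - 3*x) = x^5 - 5*x^4 - 25*x^3 + 65*x^2 + 84*x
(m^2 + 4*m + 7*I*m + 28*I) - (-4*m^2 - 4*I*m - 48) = 5*m^2 + 4*m + 11*I*m + 48 + 28*I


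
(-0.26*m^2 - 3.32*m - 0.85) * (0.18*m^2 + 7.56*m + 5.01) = -0.0468*m^4 - 2.5632*m^3 - 26.5548*m^2 - 23.0592*m - 4.2585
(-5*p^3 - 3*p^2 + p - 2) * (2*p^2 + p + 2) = -10*p^5 - 11*p^4 - 11*p^3 - 9*p^2 - 4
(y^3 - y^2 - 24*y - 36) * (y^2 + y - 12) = y^5 - 37*y^3 - 48*y^2 + 252*y + 432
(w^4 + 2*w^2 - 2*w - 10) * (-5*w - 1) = -5*w^5 - w^4 - 10*w^3 + 8*w^2 + 52*w + 10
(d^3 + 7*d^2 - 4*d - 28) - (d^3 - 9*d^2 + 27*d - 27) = 16*d^2 - 31*d - 1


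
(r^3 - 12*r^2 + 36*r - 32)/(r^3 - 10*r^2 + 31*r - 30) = (r^2 - 10*r + 16)/(r^2 - 8*r + 15)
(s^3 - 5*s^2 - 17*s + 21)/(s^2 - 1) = (s^2 - 4*s - 21)/(s + 1)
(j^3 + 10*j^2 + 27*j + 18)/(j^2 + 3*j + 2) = (j^2 + 9*j + 18)/(j + 2)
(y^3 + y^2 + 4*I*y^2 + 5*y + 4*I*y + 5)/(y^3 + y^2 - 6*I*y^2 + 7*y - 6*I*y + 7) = (y^2 + 4*I*y + 5)/(y^2 - 6*I*y + 7)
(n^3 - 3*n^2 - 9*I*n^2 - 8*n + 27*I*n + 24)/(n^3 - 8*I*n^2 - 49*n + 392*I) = (n^2 - n*(3 + I) + 3*I)/(n^2 - 49)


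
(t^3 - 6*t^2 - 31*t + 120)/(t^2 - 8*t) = t + 2 - 15/t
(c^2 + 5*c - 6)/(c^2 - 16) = (c^2 + 5*c - 6)/(c^2 - 16)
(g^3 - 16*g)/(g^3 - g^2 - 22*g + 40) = g*(g + 4)/(g^2 + 3*g - 10)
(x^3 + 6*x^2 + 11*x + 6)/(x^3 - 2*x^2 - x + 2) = (x^2 + 5*x + 6)/(x^2 - 3*x + 2)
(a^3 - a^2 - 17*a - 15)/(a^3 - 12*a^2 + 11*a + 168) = (a^2 - 4*a - 5)/(a^2 - 15*a + 56)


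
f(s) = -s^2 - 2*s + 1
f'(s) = -2*s - 2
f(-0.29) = 1.50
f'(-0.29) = -1.42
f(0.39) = 0.07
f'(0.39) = -2.78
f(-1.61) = 1.63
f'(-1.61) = 1.22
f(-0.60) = 1.84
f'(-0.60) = -0.80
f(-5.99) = -22.90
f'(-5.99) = 9.98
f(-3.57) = -4.60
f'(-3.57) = 5.14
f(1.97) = -6.82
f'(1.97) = -5.94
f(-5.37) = -17.10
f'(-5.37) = 8.74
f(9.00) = -98.00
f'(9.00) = -20.00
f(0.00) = 1.00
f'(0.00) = -2.00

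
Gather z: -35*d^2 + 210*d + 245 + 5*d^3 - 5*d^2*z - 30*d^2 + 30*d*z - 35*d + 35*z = 5*d^3 - 65*d^2 + 175*d + z*(-5*d^2 + 30*d + 35) + 245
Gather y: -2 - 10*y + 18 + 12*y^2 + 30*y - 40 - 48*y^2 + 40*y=-36*y^2 + 60*y - 24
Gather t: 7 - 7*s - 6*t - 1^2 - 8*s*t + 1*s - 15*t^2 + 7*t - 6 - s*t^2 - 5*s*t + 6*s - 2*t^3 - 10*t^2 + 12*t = -2*t^3 + t^2*(-s - 25) + t*(13 - 13*s)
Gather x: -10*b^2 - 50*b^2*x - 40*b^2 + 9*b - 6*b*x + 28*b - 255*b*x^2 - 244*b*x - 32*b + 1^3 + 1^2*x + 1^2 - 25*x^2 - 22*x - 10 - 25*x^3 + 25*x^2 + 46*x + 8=-50*b^2 - 255*b*x^2 + 5*b - 25*x^3 + x*(-50*b^2 - 250*b + 25)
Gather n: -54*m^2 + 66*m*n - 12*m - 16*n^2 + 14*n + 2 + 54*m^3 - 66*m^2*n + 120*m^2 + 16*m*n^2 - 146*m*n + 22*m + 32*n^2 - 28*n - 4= 54*m^3 + 66*m^2 + 10*m + n^2*(16*m + 16) + n*(-66*m^2 - 80*m - 14) - 2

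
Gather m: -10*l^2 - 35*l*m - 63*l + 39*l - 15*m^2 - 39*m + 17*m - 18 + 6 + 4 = -10*l^2 - 24*l - 15*m^2 + m*(-35*l - 22) - 8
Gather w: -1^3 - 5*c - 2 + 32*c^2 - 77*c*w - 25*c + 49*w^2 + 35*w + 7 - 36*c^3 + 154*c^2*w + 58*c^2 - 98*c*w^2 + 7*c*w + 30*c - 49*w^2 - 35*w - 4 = -36*c^3 + 90*c^2 - 98*c*w^2 + w*(154*c^2 - 70*c)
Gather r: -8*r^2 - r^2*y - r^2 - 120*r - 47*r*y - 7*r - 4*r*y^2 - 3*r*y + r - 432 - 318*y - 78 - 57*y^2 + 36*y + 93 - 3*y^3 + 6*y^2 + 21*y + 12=r^2*(-y - 9) + r*(-4*y^2 - 50*y - 126) - 3*y^3 - 51*y^2 - 261*y - 405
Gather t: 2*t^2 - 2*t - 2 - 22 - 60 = 2*t^2 - 2*t - 84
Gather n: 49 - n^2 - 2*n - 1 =-n^2 - 2*n + 48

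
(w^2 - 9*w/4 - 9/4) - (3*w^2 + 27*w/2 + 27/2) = -2*w^2 - 63*w/4 - 63/4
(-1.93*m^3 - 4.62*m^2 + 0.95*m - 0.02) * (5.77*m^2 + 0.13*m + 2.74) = -11.1361*m^5 - 26.9083*m^4 - 0.407300000000001*m^3 - 12.6507*m^2 + 2.6004*m - 0.0548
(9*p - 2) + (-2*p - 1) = 7*p - 3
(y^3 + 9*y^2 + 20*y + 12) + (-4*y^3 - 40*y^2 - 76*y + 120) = -3*y^3 - 31*y^2 - 56*y + 132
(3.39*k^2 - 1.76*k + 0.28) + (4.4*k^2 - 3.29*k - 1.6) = 7.79*k^2 - 5.05*k - 1.32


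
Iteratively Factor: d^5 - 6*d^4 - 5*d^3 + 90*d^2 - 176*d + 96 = (d - 3)*(d^4 - 3*d^3 - 14*d^2 + 48*d - 32) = (d - 4)*(d - 3)*(d^3 + d^2 - 10*d + 8) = (d - 4)*(d - 3)*(d + 4)*(d^2 - 3*d + 2) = (d - 4)*(d - 3)*(d - 1)*(d + 4)*(d - 2)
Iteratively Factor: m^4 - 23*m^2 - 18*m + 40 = (m - 5)*(m^3 + 5*m^2 + 2*m - 8) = (m - 5)*(m - 1)*(m^2 + 6*m + 8) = (m - 5)*(m - 1)*(m + 2)*(m + 4)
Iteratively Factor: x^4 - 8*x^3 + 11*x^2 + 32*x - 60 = (x - 5)*(x^3 - 3*x^2 - 4*x + 12) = (x - 5)*(x - 2)*(x^2 - x - 6) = (x - 5)*(x - 2)*(x + 2)*(x - 3)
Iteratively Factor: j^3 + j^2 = (j + 1)*(j^2) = j*(j + 1)*(j)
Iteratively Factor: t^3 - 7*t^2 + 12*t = (t - 3)*(t^2 - 4*t) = t*(t - 3)*(t - 4)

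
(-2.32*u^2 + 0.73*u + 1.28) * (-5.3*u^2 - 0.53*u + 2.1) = 12.296*u^4 - 2.6394*u^3 - 12.0429*u^2 + 0.8546*u + 2.688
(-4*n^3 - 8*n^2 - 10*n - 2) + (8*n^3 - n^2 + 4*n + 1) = 4*n^3 - 9*n^2 - 6*n - 1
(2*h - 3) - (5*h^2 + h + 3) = -5*h^2 + h - 6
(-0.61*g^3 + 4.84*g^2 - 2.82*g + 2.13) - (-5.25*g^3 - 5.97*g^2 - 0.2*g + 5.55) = 4.64*g^3 + 10.81*g^2 - 2.62*g - 3.42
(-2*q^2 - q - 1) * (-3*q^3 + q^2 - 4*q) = 6*q^5 + q^4 + 10*q^3 + 3*q^2 + 4*q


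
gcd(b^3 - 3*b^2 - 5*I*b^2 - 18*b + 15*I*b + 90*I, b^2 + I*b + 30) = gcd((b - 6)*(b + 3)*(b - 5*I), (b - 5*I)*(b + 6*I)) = b - 5*I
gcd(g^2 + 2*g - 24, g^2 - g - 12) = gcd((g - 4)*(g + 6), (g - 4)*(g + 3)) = g - 4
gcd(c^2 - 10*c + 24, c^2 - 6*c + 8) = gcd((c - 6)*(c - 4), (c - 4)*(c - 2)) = c - 4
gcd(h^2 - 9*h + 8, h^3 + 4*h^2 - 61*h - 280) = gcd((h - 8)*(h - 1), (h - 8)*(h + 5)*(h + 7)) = h - 8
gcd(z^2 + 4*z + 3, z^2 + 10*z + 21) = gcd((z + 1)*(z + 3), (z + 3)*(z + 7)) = z + 3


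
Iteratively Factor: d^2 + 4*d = (d + 4)*(d)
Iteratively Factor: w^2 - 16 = (w + 4)*(w - 4)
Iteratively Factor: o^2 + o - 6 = (o - 2)*(o + 3)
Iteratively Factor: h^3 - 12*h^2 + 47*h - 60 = (h - 5)*(h^2 - 7*h + 12) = (h - 5)*(h - 3)*(h - 4)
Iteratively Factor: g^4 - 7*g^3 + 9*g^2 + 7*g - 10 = (g - 5)*(g^3 - 2*g^2 - g + 2) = (g - 5)*(g + 1)*(g^2 - 3*g + 2) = (g - 5)*(g - 1)*(g + 1)*(g - 2)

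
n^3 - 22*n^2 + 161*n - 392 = (n - 8)*(n - 7)^2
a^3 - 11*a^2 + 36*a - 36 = (a - 6)*(a - 3)*(a - 2)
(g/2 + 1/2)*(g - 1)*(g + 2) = g^3/2 + g^2 - g/2 - 1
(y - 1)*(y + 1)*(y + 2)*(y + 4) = y^4 + 6*y^3 + 7*y^2 - 6*y - 8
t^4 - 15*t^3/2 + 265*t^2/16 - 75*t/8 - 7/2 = (t - 4)*(t - 2)*(t - 7/4)*(t + 1/4)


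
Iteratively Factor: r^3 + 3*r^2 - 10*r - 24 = (r + 4)*(r^2 - r - 6) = (r - 3)*(r + 4)*(r + 2)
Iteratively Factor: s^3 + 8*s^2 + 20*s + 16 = (s + 2)*(s^2 + 6*s + 8) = (s + 2)^2*(s + 4)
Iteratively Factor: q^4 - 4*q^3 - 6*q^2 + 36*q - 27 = (q - 1)*(q^3 - 3*q^2 - 9*q + 27) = (q - 1)*(q + 3)*(q^2 - 6*q + 9) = (q - 3)*(q - 1)*(q + 3)*(q - 3)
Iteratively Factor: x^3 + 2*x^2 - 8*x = (x - 2)*(x^2 + 4*x) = x*(x - 2)*(x + 4)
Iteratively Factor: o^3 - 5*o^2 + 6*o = (o - 2)*(o^2 - 3*o) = (o - 3)*(o - 2)*(o)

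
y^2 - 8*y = y*(y - 8)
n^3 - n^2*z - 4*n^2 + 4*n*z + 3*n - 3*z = (n - 3)*(n - 1)*(n - z)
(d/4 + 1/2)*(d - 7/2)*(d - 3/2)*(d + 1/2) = d^4/4 - 5*d^3/8 - 25*d^2/16 + 65*d/32 + 21/16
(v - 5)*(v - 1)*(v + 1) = v^3 - 5*v^2 - v + 5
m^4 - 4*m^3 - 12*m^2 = m^2*(m - 6)*(m + 2)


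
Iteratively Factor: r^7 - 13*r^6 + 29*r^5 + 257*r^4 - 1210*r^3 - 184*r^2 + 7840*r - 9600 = (r - 5)*(r^6 - 8*r^5 - 11*r^4 + 202*r^3 - 200*r^2 - 1184*r + 1920) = (r - 5)*(r - 4)*(r^5 - 4*r^4 - 27*r^3 + 94*r^2 + 176*r - 480) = (r - 5)*(r - 4)^2*(r^4 - 27*r^2 - 14*r + 120) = (r - 5)*(r - 4)^2*(r + 3)*(r^3 - 3*r^2 - 18*r + 40) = (r - 5)*(r - 4)^2*(r + 3)*(r + 4)*(r^2 - 7*r + 10) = (r - 5)*(r - 4)^2*(r - 2)*(r + 3)*(r + 4)*(r - 5)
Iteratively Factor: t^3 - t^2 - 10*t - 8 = (t + 2)*(t^2 - 3*t - 4) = (t - 4)*(t + 2)*(t + 1)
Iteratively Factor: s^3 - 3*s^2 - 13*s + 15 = (s + 3)*(s^2 - 6*s + 5) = (s - 1)*(s + 3)*(s - 5)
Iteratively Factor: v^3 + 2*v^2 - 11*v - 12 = (v + 1)*(v^2 + v - 12) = (v + 1)*(v + 4)*(v - 3)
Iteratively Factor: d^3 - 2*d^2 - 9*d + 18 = (d - 2)*(d^2 - 9) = (d - 2)*(d + 3)*(d - 3)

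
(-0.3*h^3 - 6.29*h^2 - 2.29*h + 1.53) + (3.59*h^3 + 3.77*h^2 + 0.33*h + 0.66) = 3.29*h^3 - 2.52*h^2 - 1.96*h + 2.19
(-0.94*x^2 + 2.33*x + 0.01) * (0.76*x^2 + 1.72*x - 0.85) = -0.7144*x^4 + 0.154*x^3 + 4.8142*x^2 - 1.9633*x - 0.0085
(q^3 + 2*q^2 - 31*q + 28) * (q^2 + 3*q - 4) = q^5 + 5*q^4 - 29*q^3 - 73*q^2 + 208*q - 112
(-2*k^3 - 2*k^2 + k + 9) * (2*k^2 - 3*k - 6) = -4*k^5 + 2*k^4 + 20*k^3 + 27*k^2 - 33*k - 54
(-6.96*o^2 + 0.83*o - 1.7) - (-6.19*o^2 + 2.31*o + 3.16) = -0.77*o^2 - 1.48*o - 4.86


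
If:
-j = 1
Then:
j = -1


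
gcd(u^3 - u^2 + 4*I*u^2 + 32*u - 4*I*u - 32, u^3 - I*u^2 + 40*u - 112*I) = u - 4*I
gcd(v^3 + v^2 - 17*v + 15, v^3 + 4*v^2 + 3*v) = 1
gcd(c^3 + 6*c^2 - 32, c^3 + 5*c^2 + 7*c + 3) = 1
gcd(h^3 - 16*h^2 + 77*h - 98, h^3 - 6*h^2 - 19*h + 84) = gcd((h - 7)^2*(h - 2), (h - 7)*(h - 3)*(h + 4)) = h - 7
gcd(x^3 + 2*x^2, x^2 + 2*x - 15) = 1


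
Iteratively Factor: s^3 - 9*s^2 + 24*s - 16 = (s - 4)*(s^2 - 5*s + 4) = (s - 4)^2*(s - 1)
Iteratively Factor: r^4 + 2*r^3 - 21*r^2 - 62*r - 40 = (r + 1)*(r^3 + r^2 - 22*r - 40) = (r + 1)*(r + 4)*(r^2 - 3*r - 10) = (r - 5)*(r + 1)*(r + 4)*(r + 2)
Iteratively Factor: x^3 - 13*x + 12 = (x - 3)*(x^2 + 3*x - 4) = (x - 3)*(x - 1)*(x + 4)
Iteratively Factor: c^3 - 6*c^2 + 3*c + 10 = (c + 1)*(c^2 - 7*c + 10) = (c - 2)*(c + 1)*(c - 5)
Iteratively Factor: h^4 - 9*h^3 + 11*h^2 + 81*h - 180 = (h - 5)*(h^3 - 4*h^2 - 9*h + 36) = (h - 5)*(h + 3)*(h^2 - 7*h + 12) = (h - 5)*(h - 4)*(h + 3)*(h - 3)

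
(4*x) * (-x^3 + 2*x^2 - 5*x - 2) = -4*x^4 + 8*x^3 - 20*x^2 - 8*x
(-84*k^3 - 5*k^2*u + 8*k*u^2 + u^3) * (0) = 0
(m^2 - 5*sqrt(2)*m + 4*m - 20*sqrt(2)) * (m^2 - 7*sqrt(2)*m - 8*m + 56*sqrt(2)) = m^4 - 12*sqrt(2)*m^3 - 4*m^3 + 38*m^2 + 48*sqrt(2)*m^2 - 280*m + 384*sqrt(2)*m - 2240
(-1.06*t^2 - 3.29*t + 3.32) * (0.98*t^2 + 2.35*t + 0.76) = -1.0388*t^4 - 5.7152*t^3 - 5.2835*t^2 + 5.3016*t + 2.5232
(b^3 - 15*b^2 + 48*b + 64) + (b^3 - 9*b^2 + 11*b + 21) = 2*b^3 - 24*b^2 + 59*b + 85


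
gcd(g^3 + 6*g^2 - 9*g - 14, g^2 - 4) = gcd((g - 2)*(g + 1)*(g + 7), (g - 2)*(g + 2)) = g - 2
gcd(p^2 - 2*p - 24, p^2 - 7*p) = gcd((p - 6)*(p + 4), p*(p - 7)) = 1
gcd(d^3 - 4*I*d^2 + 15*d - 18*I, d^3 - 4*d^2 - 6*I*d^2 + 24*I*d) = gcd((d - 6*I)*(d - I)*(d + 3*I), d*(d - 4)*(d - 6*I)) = d - 6*I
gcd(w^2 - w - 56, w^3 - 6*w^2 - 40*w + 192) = w - 8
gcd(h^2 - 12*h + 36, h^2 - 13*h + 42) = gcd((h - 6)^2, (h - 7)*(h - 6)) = h - 6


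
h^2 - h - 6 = (h - 3)*(h + 2)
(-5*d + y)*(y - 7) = -5*d*y + 35*d + y^2 - 7*y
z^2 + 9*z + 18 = (z + 3)*(z + 6)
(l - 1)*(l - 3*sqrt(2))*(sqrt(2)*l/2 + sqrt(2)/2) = sqrt(2)*l^3/2 - 3*l^2 - sqrt(2)*l/2 + 3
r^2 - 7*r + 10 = (r - 5)*(r - 2)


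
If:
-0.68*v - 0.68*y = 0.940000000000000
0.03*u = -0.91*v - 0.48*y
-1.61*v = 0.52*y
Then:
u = 12.67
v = 0.66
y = -2.04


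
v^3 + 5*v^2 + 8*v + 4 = (v + 1)*(v + 2)^2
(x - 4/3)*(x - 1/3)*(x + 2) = x^3 + x^2/3 - 26*x/9 + 8/9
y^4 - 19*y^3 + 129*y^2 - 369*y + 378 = (y - 7)*(y - 6)*(y - 3)^2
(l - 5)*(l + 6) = l^2 + l - 30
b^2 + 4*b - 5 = (b - 1)*(b + 5)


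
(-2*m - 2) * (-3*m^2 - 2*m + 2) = 6*m^3 + 10*m^2 - 4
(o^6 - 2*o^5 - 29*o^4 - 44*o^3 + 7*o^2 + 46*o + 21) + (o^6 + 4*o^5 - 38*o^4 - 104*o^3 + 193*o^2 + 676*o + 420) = 2*o^6 + 2*o^5 - 67*o^4 - 148*o^3 + 200*o^2 + 722*o + 441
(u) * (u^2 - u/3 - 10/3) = u^3 - u^2/3 - 10*u/3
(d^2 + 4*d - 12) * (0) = 0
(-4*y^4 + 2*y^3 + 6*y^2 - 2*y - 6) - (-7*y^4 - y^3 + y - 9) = 3*y^4 + 3*y^3 + 6*y^2 - 3*y + 3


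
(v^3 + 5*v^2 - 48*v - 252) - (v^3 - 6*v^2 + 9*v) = 11*v^2 - 57*v - 252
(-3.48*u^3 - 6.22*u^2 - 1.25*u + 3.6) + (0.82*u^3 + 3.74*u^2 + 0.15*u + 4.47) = -2.66*u^3 - 2.48*u^2 - 1.1*u + 8.07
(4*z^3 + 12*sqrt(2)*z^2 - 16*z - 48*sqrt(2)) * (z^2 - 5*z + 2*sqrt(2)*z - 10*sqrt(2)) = 4*z^5 - 20*z^4 + 20*sqrt(2)*z^4 - 100*sqrt(2)*z^3 + 32*z^3 - 160*z^2 - 80*sqrt(2)*z^2 - 192*z + 400*sqrt(2)*z + 960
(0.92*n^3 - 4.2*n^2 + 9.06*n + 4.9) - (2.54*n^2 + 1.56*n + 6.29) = 0.92*n^3 - 6.74*n^2 + 7.5*n - 1.39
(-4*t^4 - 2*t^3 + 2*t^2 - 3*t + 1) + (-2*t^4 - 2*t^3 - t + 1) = -6*t^4 - 4*t^3 + 2*t^2 - 4*t + 2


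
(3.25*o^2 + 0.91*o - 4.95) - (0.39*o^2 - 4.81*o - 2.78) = 2.86*o^2 + 5.72*o - 2.17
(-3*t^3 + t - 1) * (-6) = 18*t^3 - 6*t + 6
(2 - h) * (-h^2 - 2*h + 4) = h^3 - 8*h + 8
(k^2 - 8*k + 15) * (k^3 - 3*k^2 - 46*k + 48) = k^5 - 11*k^4 - 7*k^3 + 371*k^2 - 1074*k + 720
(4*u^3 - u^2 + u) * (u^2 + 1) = 4*u^5 - u^4 + 5*u^3 - u^2 + u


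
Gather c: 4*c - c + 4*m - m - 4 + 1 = 3*c + 3*m - 3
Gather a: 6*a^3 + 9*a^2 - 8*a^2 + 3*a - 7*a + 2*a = 6*a^3 + a^2 - 2*a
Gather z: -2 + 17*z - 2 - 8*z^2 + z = -8*z^2 + 18*z - 4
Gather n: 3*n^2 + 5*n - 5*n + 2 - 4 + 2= 3*n^2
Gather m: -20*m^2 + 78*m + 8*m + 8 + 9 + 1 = -20*m^2 + 86*m + 18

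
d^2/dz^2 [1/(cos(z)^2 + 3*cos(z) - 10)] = (-4*sin(z)^4 + 51*sin(z)^2 - 75*cos(z)/4 - 9*cos(3*z)/4 - 9)/((cos(z) - 2)^3*(cos(z) + 5)^3)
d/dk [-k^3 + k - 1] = 1 - 3*k^2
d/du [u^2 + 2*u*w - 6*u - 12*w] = 2*u + 2*w - 6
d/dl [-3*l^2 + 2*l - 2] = 2 - 6*l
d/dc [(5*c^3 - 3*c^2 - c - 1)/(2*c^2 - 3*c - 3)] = 2*c*(5*c^3 - 15*c^2 - 17*c + 11)/(4*c^4 - 12*c^3 - 3*c^2 + 18*c + 9)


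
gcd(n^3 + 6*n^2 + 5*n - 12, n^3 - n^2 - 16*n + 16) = n^2 + 3*n - 4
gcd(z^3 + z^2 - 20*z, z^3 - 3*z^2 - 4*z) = z^2 - 4*z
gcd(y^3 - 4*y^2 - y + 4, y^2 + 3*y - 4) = y - 1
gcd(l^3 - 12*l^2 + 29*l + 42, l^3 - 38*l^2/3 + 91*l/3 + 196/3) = l - 7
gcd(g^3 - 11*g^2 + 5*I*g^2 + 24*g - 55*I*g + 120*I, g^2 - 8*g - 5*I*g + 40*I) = g - 8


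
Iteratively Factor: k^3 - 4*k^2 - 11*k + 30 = (k - 5)*(k^2 + k - 6) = (k - 5)*(k - 2)*(k + 3)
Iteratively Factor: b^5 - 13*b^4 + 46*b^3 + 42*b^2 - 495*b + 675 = (b - 3)*(b^4 - 10*b^3 + 16*b^2 + 90*b - 225) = (b - 5)*(b - 3)*(b^3 - 5*b^2 - 9*b + 45) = (b - 5)*(b - 3)*(b + 3)*(b^2 - 8*b + 15) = (b - 5)^2*(b - 3)*(b + 3)*(b - 3)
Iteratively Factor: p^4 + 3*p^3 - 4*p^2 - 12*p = (p + 2)*(p^3 + p^2 - 6*p) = (p + 2)*(p + 3)*(p^2 - 2*p) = p*(p + 2)*(p + 3)*(p - 2)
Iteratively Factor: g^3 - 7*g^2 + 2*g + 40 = (g - 5)*(g^2 - 2*g - 8) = (g - 5)*(g - 4)*(g + 2)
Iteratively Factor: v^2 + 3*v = (v + 3)*(v)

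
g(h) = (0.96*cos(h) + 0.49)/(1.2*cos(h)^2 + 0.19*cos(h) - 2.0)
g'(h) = (2.4*sin(h)*cos(h) + 0.19*sin(h))*(0.96*cos(h) + 0.49)/(1.2*cos(h)^2 + 0.19*cos(h) - 2.0)^2 - 0.96*sin(h)/(1.2*cos(h)^2 + 0.19*cos(h) - 2.0)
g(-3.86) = 0.16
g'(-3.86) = 0.55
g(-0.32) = -1.90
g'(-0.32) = -2.40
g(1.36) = -0.36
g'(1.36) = 0.62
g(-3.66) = 0.27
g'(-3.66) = 0.58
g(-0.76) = -0.96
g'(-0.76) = -1.58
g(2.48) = 0.19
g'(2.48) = 0.56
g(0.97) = -0.68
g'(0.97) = 1.10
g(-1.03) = -0.62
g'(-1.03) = -1.00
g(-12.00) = -1.32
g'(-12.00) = 2.12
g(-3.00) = 0.45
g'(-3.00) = -0.27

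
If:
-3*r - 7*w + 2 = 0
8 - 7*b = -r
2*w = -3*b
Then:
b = 52/21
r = 28/3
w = -26/7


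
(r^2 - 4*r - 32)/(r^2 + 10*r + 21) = (r^2 - 4*r - 32)/(r^2 + 10*r + 21)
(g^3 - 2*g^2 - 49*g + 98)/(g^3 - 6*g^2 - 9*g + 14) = (g^2 + 5*g - 14)/(g^2 + g - 2)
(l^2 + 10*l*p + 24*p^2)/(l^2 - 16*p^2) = (-l - 6*p)/(-l + 4*p)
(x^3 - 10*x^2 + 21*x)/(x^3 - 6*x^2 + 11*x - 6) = x*(x - 7)/(x^2 - 3*x + 2)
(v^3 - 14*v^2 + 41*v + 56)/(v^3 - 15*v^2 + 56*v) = (v + 1)/v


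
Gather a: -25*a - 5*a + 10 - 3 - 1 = 6 - 30*a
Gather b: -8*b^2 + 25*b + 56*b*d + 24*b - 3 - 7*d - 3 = -8*b^2 + b*(56*d + 49) - 7*d - 6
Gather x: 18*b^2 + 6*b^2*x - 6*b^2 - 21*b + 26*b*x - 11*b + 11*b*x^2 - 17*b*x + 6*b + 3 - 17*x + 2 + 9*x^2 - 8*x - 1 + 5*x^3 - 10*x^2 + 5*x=12*b^2 - 26*b + 5*x^3 + x^2*(11*b - 1) + x*(6*b^2 + 9*b - 20) + 4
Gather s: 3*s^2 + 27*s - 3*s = 3*s^2 + 24*s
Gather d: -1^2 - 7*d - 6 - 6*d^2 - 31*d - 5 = -6*d^2 - 38*d - 12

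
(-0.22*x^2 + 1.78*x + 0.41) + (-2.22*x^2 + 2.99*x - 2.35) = -2.44*x^2 + 4.77*x - 1.94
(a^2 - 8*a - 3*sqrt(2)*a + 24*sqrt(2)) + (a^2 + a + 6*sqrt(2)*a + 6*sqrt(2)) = 2*a^2 - 7*a + 3*sqrt(2)*a + 30*sqrt(2)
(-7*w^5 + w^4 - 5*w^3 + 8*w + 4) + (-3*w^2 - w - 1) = -7*w^5 + w^4 - 5*w^3 - 3*w^2 + 7*w + 3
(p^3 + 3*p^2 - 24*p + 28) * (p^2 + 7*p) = p^5 + 10*p^4 - 3*p^3 - 140*p^2 + 196*p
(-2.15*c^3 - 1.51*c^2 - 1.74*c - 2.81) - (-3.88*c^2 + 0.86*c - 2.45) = -2.15*c^3 + 2.37*c^2 - 2.6*c - 0.36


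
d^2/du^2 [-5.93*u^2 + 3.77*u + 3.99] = -11.8600000000000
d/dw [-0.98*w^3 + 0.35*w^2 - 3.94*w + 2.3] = -2.94*w^2 + 0.7*w - 3.94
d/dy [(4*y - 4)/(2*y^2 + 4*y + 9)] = 4*(2*y^2 + 4*y - 4*(y - 1)*(y + 1) + 9)/(2*y^2 + 4*y + 9)^2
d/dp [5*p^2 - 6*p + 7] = 10*p - 6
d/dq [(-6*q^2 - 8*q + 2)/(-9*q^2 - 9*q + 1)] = 2*(-9*q^2 + 12*q + 5)/(81*q^4 + 162*q^3 + 63*q^2 - 18*q + 1)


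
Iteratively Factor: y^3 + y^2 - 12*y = (y + 4)*(y^2 - 3*y) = (y - 3)*(y + 4)*(y)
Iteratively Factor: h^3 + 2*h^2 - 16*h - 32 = (h - 4)*(h^2 + 6*h + 8) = (h - 4)*(h + 2)*(h + 4)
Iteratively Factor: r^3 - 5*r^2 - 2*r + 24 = (r + 2)*(r^2 - 7*r + 12) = (r - 3)*(r + 2)*(r - 4)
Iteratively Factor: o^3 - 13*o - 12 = (o - 4)*(o^2 + 4*o + 3) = (o - 4)*(o + 3)*(o + 1)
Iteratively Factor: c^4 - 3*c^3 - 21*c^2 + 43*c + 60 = (c + 1)*(c^3 - 4*c^2 - 17*c + 60) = (c - 3)*(c + 1)*(c^2 - c - 20) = (c - 5)*(c - 3)*(c + 1)*(c + 4)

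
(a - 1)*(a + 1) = a^2 - 1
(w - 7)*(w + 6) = w^2 - w - 42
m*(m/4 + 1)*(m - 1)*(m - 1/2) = m^4/4 + 5*m^3/8 - 11*m^2/8 + m/2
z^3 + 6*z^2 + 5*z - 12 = (z - 1)*(z + 3)*(z + 4)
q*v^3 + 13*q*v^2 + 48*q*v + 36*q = (v + 6)^2*(q*v + q)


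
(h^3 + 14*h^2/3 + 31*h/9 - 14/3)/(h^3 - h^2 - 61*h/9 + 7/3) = (3*h^2 + 7*h - 6)/(3*h^2 - 10*h + 3)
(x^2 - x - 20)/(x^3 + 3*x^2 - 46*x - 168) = (x - 5)/(x^2 - x - 42)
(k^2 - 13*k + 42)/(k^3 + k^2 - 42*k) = (k - 7)/(k*(k + 7))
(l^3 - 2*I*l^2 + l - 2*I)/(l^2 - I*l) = l - I + 2/l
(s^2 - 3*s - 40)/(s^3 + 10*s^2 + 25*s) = (s - 8)/(s*(s + 5))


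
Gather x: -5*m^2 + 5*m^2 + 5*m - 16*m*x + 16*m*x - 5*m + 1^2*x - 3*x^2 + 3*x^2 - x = 0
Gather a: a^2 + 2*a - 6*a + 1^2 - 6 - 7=a^2 - 4*a - 12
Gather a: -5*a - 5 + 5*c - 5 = -5*a + 5*c - 10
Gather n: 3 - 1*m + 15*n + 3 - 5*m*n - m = -2*m + n*(15 - 5*m) + 6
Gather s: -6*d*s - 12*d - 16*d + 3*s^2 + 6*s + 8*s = -28*d + 3*s^2 + s*(14 - 6*d)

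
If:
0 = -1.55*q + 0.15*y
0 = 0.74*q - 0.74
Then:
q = 1.00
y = 10.33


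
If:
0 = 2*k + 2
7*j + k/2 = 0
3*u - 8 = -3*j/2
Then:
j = 1/14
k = -1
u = 221/84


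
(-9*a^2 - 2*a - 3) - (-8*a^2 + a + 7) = -a^2 - 3*a - 10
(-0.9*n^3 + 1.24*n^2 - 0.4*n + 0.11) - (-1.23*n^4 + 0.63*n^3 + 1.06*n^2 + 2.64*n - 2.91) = 1.23*n^4 - 1.53*n^3 + 0.18*n^2 - 3.04*n + 3.02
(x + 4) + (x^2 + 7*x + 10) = x^2 + 8*x + 14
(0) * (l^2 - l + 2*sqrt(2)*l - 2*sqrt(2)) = 0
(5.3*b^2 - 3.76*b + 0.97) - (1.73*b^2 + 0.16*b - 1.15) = 3.57*b^2 - 3.92*b + 2.12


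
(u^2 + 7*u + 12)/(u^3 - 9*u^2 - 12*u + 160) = (u + 3)/(u^2 - 13*u + 40)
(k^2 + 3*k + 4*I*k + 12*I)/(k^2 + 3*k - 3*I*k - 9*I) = (k + 4*I)/(k - 3*I)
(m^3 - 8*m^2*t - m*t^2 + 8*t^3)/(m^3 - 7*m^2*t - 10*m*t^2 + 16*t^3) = (m + t)/(m + 2*t)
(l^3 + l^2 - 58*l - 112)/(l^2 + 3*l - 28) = (l^2 - 6*l - 16)/(l - 4)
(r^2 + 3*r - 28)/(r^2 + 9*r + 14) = (r - 4)/(r + 2)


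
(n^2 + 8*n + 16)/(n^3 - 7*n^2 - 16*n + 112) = (n + 4)/(n^2 - 11*n + 28)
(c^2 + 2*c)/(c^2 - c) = (c + 2)/(c - 1)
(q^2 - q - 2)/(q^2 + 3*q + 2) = (q - 2)/(q + 2)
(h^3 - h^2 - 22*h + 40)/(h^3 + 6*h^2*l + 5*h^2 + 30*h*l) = (h^2 - 6*h + 8)/(h*(h + 6*l))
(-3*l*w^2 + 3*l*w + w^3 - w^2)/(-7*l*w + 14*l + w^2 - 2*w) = w*(3*l*w - 3*l - w^2 + w)/(7*l*w - 14*l - w^2 + 2*w)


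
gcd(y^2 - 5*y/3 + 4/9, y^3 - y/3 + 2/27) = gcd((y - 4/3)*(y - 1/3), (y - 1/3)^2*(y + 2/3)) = y - 1/3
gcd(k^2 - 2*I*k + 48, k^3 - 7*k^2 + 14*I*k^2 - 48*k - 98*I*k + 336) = k + 6*I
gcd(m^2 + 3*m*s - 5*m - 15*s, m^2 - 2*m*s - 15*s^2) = m + 3*s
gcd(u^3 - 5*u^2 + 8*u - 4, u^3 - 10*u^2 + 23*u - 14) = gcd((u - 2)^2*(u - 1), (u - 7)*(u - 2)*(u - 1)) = u^2 - 3*u + 2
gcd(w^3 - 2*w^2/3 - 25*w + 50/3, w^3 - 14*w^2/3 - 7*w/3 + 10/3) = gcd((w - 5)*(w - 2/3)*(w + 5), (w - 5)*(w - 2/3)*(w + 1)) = w^2 - 17*w/3 + 10/3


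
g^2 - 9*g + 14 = (g - 7)*(g - 2)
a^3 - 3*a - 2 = (a - 2)*(a + 1)^2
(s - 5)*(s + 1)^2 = s^3 - 3*s^2 - 9*s - 5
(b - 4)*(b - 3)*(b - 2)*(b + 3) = b^4 - 6*b^3 - b^2 + 54*b - 72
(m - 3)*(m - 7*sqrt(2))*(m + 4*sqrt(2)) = m^3 - 3*sqrt(2)*m^2 - 3*m^2 - 56*m + 9*sqrt(2)*m + 168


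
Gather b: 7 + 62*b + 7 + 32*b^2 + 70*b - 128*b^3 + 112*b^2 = -128*b^3 + 144*b^2 + 132*b + 14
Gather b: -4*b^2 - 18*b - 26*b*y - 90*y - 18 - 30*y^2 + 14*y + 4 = -4*b^2 + b*(-26*y - 18) - 30*y^2 - 76*y - 14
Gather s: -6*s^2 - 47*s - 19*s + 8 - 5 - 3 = -6*s^2 - 66*s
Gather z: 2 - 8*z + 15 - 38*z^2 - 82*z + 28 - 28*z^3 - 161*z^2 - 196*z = -28*z^3 - 199*z^2 - 286*z + 45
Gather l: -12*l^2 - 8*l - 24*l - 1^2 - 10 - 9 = -12*l^2 - 32*l - 20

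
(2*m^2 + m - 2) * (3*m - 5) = 6*m^3 - 7*m^2 - 11*m + 10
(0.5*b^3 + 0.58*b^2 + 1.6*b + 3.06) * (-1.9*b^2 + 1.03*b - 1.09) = -0.95*b^5 - 0.587*b^4 - 2.9876*b^3 - 4.7982*b^2 + 1.4078*b - 3.3354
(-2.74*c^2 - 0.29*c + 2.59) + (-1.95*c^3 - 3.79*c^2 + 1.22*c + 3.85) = -1.95*c^3 - 6.53*c^2 + 0.93*c + 6.44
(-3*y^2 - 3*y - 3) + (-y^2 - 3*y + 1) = -4*y^2 - 6*y - 2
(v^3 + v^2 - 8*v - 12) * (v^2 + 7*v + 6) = v^5 + 8*v^4 + 5*v^3 - 62*v^2 - 132*v - 72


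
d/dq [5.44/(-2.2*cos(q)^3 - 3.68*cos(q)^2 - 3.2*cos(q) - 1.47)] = (35.904*sin(q)^2 - 40.0384*cos(q) - 53.312)*sin(q)/(2.2*cos(q)^3 + 3.68*cos(q)^2 + 3.2*cos(q) + 1.47)^2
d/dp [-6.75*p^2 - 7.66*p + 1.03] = -13.5*p - 7.66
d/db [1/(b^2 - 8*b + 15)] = 2*(4 - b)/(b^2 - 8*b + 15)^2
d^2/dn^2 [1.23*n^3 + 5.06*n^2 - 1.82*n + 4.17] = 7.38*n + 10.12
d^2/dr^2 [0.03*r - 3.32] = 0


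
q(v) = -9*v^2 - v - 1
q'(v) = -18*v - 1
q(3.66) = -125.22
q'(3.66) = -66.88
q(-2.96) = -76.89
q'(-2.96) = 52.28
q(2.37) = -53.92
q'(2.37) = -43.66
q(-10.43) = -969.63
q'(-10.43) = 186.74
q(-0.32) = -1.60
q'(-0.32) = 4.76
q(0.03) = -1.04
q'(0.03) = -1.54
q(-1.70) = -25.31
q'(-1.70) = 29.60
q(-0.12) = -1.01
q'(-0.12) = 1.16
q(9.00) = -739.00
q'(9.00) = -163.00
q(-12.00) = -1285.00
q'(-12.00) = 215.00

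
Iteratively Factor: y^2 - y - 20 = (y - 5)*(y + 4)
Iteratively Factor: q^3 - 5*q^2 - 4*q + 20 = (q - 2)*(q^2 - 3*q - 10) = (q - 5)*(q - 2)*(q + 2)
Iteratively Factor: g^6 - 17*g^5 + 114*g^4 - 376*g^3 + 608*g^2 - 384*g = (g)*(g^5 - 17*g^4 + 114*g^3 - 376*g^2 + 608*g - 384) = g*(g - 4)*(g^4 - 13*g^3 + 62*g^2 - 128*g + 96) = g*(g - 4)*(g - 2)*(g^3 - 11*g^2 + 40*g - 48) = g*(g - 4)*(g - 3)*(g - 2)*(g^2 - 8*g + 16) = g*(g - 4)^2*(g - 3)*(g - 2)*(g - 4)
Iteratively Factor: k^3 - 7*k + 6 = (k + 3)*(k^2 - 3*k + 2) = (k - 1)*(k + 3)*(k - 2)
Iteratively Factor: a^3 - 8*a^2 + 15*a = (a - 5)*(a^2 - 3*a) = (a - 5)*(a - 3)*(a)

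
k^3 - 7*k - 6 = (k - 3)*(k + 1)*(k + 2)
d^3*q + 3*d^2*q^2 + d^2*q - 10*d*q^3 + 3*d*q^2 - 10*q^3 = (d - 2*q)*(d + 5*q)*(d*q + q)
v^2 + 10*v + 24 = (v + 4)*(v + 6)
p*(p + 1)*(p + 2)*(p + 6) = p^4 + 9*p^3 + 20*p^2 + 12*p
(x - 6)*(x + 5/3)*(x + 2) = x^3 - 7*x^2/3 - 56*x/3 - 20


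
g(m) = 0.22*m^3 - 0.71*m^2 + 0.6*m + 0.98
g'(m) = 0.66*m^2 - 1.42*m + 0.6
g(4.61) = 10.21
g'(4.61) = 8.08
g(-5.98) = -75.04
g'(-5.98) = 32.69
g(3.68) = 4.54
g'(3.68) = 4.31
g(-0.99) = -0.52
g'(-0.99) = 2.65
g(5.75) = 22.78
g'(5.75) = 14.26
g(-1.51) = -2.30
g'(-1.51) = 4.25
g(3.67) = 4.49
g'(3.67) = 4.28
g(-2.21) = -6.19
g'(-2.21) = 6.96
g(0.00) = 0.98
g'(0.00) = 0.60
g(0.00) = 0.98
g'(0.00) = 0.60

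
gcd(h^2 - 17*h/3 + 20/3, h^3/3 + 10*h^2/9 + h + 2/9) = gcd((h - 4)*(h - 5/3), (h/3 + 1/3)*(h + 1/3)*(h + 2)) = 1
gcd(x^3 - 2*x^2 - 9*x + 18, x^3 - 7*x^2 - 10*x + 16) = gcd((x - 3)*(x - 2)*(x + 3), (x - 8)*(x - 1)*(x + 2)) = 1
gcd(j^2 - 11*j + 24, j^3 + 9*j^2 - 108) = j - 3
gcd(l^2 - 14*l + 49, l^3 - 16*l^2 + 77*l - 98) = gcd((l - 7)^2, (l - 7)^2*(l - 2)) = l^2 - 14*l + 49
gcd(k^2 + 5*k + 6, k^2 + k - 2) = k + 2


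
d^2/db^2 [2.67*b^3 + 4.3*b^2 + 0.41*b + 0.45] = 16.02*b + 8.6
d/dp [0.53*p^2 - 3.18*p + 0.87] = 1.06*p - 3.18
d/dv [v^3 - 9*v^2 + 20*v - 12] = 3*v^2 - 18*v + 20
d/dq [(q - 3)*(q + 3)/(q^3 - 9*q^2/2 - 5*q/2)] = 2*(-2*q^4 + 49*q^2 - 162*q - 45)/(q^2*(4*q^4 - 36*q^3 + 61*q^2 + 90*q + 25))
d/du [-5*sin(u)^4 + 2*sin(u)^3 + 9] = 2*(3 - 10*sin(u))*sin(u)^2*cos(u)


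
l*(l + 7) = l^2 + 7*l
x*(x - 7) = x^2 - 7*x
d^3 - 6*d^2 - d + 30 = (d - 5)*(d - 3)*(d + 2)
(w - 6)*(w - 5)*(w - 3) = w^3 - 14*w^2 + 63*w - 90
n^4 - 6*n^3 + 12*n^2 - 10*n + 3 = (n - 3)*(n - 1)^3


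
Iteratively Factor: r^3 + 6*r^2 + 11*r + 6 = (r + 3)*(r^2 + 3*r + 2) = (r + 2)*(r + 3)*(r + 1)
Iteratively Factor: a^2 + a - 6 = (a + 3)*(a - 2)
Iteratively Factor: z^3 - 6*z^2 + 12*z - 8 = (z - 2)*(z^2 - 4*z + 4) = (z - 2)^2*(z - 2)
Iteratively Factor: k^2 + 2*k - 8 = (k - 2)*(k + 4)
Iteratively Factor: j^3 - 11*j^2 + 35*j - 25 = (j - 5)*(j^2 - 6*j + 5) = (j - 5)*(j - 1)*(j - 5)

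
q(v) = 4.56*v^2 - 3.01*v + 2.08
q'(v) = 9.12*v - 3.01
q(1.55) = 8.37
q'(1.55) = 11.13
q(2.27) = 18.74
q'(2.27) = 17.69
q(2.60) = 25.08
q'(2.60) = 20.70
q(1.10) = 4.29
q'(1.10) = 7.02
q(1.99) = 14.15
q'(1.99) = 15.14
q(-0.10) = 2.43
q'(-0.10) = -3.92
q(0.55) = 1.80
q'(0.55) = 2.01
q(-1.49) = 16.69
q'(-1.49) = -16.60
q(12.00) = 622.60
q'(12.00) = 106.43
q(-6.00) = 184.30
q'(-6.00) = -57.73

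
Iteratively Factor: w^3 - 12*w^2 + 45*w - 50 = (w - 5)*(w^2 - 7*w + 10) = (w - 5)^2*(w - 2)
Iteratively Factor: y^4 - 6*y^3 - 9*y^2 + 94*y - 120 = (y + 4)*(y^3 - 10*y^2 + 31*y - 30) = (y - 3)*(y + 4)*(y^2 - 7*y + 10) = (y - 5)*(y - 3)*(y + 4)*(y - 2)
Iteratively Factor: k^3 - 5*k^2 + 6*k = (k)*(k^2 - 5*k + 6) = k*(k - 3)*(k - 2)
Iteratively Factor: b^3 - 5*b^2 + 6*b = (b - 3)*(b^2 - 2*b) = (b - 3)*(b - 2)*(b)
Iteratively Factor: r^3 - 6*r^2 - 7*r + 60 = (r - 4)*(r^2 - 2*r - 15) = (r - 4)*(r + 3)*(r - 5)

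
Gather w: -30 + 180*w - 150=180*w - 180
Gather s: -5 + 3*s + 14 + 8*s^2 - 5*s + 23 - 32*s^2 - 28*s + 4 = -24*s^2 - 30*s + 36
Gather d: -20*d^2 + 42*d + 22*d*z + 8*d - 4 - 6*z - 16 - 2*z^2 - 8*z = -20*d^2 + d*(22*z + 50) - 2*z^2 - 14*z - 20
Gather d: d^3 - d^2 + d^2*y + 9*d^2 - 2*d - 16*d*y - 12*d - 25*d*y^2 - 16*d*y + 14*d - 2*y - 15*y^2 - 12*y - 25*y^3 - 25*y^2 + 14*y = d^3 + d^2*(y + 8) + d*(-25*y^2 - 32*y) - 25*y^3 - 40*y^2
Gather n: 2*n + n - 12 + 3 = 3*n - 9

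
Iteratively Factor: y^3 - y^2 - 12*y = (y - 4)*(y^2 + 3*y) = y*(y - 4)*(y + 3)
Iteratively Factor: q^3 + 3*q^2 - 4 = (q + 2)*(q^2 + q - 2) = (q + 2)^2*(q - 1)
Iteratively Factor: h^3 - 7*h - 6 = (h - 3)*(h^2 + 3*h + 2) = (h - 3)*(h + 2)*(h + 1)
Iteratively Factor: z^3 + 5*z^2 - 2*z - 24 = (z - 2)*(z^2 + 7*z + 12) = (z - 2)*(z + 3)*(z + 4)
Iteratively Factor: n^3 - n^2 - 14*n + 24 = (n + 4)*(n^2 - 5*n + 6) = (n - 2)*(n + 4)*(n - 3)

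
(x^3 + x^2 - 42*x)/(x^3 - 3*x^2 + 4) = x*(x^2 + x - 42)/(x^3 - 3*x^2 + 4)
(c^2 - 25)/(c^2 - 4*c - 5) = (c + 5)/(c + 1)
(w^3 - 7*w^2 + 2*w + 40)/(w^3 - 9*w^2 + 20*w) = (w + 2)/w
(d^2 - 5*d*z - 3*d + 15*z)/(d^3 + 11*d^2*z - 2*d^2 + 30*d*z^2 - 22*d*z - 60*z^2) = (d^2 - 5*d*z - 3*d + 15*z)/(d^3 + 11*d^2*z - 2*d^2 + 30*d*z^2 - 22*d*z - 60*z^2)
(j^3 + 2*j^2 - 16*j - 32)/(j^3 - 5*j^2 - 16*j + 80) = (j + 2)/(j - 5)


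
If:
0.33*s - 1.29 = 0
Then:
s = 3.91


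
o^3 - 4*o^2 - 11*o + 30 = (o - 5)*(o - 2)*(o + 3)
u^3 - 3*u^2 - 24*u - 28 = (u - 7)*(u + 2)^2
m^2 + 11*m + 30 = (m + 5)*(m + 6)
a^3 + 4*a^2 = a^2*(a + 4)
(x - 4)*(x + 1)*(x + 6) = x^3 + 3*x^2 - 22*x - 24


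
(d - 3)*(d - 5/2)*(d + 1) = d^3 - 9*d^2/2 + 2*d + 15/2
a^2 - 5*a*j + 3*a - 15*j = (a + 3)*(a - 5*j)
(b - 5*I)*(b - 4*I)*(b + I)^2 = b^4 - 7*I*b^3 - 3*b^2 - 31*I*b + 20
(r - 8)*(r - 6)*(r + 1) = r^3 - 13*r^2 + 34*r + 48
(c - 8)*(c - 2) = c^2 - 10*c + 16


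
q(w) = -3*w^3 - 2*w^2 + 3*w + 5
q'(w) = -9*w^2 - 4*w + 3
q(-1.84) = 11.40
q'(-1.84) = -20.11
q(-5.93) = 542.46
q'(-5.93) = -289.76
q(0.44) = 5.68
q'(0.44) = -0.50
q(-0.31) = 3.97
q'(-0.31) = 3.38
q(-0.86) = 2.85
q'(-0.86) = -0.22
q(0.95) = 3.47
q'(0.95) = -8.92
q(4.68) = -332.27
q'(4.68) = -212.84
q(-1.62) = 7.65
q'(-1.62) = -14.14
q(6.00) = -697.00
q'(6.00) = -345.00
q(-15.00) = 9635.00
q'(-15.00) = -1962.00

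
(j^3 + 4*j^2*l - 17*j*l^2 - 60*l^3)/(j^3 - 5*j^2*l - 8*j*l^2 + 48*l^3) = (j + 5*l)/(j - 4*l)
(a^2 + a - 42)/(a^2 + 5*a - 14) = (a - 6)/(a - 2)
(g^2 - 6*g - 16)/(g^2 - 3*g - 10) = (g - 8)/(g - 5)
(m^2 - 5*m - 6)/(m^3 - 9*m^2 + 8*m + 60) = (m + 1)/(m^2 - 3*m - 10)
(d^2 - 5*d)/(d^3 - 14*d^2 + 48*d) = (d - 5)/(d^2 - 14*d + 48)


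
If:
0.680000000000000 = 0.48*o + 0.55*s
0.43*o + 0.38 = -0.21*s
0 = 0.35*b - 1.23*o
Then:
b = -9.11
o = -2.59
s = 3.50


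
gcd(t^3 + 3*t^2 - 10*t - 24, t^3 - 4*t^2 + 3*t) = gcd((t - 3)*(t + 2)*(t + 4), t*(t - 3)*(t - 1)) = t - 3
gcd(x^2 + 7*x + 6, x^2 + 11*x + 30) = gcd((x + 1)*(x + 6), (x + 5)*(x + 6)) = x + 6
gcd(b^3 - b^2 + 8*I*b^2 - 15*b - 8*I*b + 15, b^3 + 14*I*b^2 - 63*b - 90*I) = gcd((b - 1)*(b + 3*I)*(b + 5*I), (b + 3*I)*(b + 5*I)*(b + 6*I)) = b^2 + 8*I*b - 15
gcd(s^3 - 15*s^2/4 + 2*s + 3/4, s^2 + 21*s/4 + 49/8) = 1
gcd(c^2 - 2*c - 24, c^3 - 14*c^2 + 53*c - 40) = 1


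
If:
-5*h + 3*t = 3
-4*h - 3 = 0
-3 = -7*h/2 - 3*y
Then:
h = -3/4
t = -1/4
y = 15/8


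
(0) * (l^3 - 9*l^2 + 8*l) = 0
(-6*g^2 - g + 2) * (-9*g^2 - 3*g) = 54*g^4 + 27*g^3 - 15*g^2 - 6*g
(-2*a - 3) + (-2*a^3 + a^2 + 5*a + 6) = -2*a^3 + a^2 + 3*a + 3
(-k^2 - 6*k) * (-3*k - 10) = 3*k^3 + 28*k^2 + 60*k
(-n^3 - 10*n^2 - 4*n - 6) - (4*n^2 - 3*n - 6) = -n^3 - 14*n^2 - n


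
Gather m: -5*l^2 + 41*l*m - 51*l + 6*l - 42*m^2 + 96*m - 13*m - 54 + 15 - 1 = -5*l^2 - 45*l - 42*m^2 + m*(41*l + 83) - 40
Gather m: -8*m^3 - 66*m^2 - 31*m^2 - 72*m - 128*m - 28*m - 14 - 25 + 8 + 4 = -8*m^3 - 97*m^2 - 228*m - 27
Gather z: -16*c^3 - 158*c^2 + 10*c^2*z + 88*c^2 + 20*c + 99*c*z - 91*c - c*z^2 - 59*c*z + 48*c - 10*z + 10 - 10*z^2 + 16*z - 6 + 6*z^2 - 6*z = -16*c^3 - 70*c^2 - 23*c + z^2*(-c - 4) + z*(10*c^2 + 40*c) + 4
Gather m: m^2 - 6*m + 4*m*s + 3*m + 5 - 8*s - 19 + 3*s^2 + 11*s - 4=m^2 + m*(4*s - 3) + 3*s^2 + 3*s - 18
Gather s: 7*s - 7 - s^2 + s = -s^2 + 8*s - 7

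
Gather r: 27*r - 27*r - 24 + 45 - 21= 0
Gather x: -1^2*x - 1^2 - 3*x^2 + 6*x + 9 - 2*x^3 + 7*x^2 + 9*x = -2*x^3 + 4*x^2 + 14*x + 8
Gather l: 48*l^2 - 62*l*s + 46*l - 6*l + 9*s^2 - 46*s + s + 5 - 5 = 48*l^2 + l*(40 - 62*s) + 9*s^2 - 45*s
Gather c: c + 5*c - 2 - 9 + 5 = 6*c - 6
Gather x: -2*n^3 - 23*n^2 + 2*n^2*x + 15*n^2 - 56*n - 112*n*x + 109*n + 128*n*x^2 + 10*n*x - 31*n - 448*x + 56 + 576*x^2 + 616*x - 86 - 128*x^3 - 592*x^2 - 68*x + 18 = -2*n^3 - 8*n^2 + 22*n - 128*x^3 + x^2*(128*n - 16) + x*(2*n^2 - 102*n + 100) - 12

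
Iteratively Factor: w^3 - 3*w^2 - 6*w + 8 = (w + 2)*(w^2 - 5*w + 4) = (w - 1)*(w + 2)*(w - 4)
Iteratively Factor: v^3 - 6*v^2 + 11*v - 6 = (v - 3)*(v^2 - 3*v + 2) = (v - 3)*(v - 2)*(v - 1)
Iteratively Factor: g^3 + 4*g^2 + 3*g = (g)*(g^2 + 4*g + 3) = g*(g + 1)*(g + 3)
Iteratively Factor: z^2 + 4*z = (z + 4)*(z)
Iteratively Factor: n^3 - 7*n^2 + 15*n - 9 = (n - 1)*(n^2 - 6*n + 9) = (n - 3)*(n - 1)*(n - 3)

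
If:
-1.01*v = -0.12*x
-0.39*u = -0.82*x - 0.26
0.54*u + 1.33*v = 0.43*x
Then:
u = -0.21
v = -0.05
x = -0.42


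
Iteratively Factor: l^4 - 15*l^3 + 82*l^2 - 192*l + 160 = (l - 4)*(l^3 - 11*l^2 + 38*l - 40) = (l - 4)^2*(l^2 - 7*l + 10) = (l - 5)*(l - 4)^2*(l - 2)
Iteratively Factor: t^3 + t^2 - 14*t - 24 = (t + 3)*(t^2 - 2*t - 8) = (t - 4)*(t + 3)*(t + 2)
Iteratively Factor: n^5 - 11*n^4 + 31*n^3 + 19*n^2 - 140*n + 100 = (n + 2)*(n^4 - 13*n^3 + 57*n^2 - 95*n + 50) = (n - 2)*(n + 2)*(n^3 - 11*n^2 + 35*n - 25) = (n - 2)*(n - 1)*(n + 2)*(n^2 - 10*n + 25) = (n - 5)*(n - 2)*(n - 1)*(n + 2)*(n - 5)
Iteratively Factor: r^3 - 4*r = (r + 2)*(r^2 - 2*r) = (r - 2)*(r + 2)*(r)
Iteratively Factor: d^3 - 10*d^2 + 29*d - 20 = (d - 4)*(d^2 - 6*d + 5) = (d - 5)*(d - 4)*(d - 1)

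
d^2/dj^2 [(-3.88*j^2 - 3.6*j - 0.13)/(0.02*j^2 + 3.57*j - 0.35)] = (0.551184*j^3 - 0.163272000000021*j^2 - 0.206891999999996*j - 13.262494)/(8.0e-6*j^6 + 0.004284*j^5 + 0.764274*j^4 + 45.349353*j^3 - 13.374795*j^2 + 1.311975*j - 0.042875)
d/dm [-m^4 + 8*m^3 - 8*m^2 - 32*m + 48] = -4*m^3 + 24*m^2 - 16*m - 32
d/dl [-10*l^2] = -20*l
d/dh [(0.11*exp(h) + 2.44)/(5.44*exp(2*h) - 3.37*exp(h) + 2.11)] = (-0.5984*exp(2*h) - 26.5472*exp(h) + 8.4549)*exp(h)/(29.5936*exp(4*h) - 36.6656*exp(3*h) + 34.3137*exp(2*h) - 14.2214*exp(h) + 4.4521)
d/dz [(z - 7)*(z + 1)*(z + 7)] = 3*z^2 + 2*z - 49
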